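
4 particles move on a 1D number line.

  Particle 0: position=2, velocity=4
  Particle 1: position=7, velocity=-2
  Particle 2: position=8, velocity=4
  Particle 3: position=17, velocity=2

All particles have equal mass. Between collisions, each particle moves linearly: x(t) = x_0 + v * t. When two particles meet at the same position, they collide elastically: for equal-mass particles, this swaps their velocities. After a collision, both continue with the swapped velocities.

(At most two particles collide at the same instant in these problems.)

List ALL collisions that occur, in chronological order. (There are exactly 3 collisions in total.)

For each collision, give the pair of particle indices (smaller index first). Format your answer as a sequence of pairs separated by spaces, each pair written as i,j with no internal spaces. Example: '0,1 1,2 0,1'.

Answer: 0,1 2,3 1,2

Derivation:
Collision at t=5/6: particles 0 and 1 swap velocities; positions: p0=16/3 p1=16/3 p2=34/3 p3=56/3; velocities now: v0=-2 v1=4 v2=4 v3=2
Collision at t=9/2: particles 2 and 3 swap velocities; positions: p0=-2 p1=20 p2=26 p3=26; velocities now: v0=-2 v1=4 v2=2 v3=4
Collision at t=15/2: particles 1 and 2 swap velocities; positions: p0=-8 p1=32 p2=32 p3=38; velocities now: v0=-2 v1=2 v2=4 v3=4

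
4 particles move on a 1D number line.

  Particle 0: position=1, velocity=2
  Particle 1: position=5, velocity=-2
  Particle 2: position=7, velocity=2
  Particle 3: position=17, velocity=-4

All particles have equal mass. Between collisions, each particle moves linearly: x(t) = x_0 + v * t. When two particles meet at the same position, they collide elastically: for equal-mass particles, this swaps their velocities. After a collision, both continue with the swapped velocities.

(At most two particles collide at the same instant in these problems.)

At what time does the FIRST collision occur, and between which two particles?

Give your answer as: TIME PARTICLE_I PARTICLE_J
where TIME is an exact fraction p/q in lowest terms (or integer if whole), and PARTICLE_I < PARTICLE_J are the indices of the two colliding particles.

Pair (0,1): pos 1,5 vel 2,-2 -> gap=4, closing at 4/unit, collide at t=1
Pair (1,2): pos 5,7 vel -2,2 -> not approaching (rel speed -4 <= 0)
Pair (2,3): pos 7,17 vel 2,-4 -> gap=10, closing at 6/unit, collide at t=5/3
Earliest collision: t=1 between 0 and 1

Answer: 1 0 1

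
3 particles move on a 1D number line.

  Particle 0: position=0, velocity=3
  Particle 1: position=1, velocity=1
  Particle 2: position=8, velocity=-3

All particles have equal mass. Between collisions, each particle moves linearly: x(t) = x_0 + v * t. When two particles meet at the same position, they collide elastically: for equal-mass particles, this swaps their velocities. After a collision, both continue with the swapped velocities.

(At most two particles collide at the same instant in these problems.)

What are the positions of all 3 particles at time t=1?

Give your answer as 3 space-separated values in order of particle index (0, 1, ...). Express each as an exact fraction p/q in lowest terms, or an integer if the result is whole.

Answer: 2 3 5

Derivation:
Collision at t=1/2: particles 0 and 1 swap velocities; positions: p0=3/2 p1=3/2 p2=13/2; velocities now: v0=1 v1=3 v2=-3
Advance to t=1 (no further collisions before then); velocities: v0=1 v1=3 v2=-3; positions = 2 3 5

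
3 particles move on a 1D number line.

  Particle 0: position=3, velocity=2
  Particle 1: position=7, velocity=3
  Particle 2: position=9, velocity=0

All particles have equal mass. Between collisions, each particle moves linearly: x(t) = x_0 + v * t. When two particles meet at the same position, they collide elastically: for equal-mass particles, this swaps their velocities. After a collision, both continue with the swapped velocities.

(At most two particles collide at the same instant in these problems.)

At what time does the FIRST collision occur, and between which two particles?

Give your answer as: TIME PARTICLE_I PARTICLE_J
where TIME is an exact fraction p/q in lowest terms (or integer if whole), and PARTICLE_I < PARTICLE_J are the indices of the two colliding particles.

Answer: 2/3 1 2

Derivation:
Pair (0,1): pos 3,7 vel 2,3 -> not approaching (rel speed -1 <= 0)
Pair (1,2): pos 7,9 vel 3,0 -> gap=2, closing at 3/unit, collide at t=2/3
Earliest collision: t=2/3 between 1 and 2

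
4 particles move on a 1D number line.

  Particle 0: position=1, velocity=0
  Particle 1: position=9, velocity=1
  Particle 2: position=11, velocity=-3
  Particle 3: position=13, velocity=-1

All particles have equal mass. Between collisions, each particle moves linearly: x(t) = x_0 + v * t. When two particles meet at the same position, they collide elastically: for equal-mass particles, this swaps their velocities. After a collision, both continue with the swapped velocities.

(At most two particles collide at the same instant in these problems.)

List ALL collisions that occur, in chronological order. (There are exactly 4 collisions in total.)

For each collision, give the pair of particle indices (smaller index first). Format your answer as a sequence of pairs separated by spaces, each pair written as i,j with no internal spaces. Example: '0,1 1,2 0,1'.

Collision at t=1/2: particles 1 and 2 swap velocities; positions: p0=1 p1=19/2 p2=19/2 p3=25/2; velocities now: v0=0 v1=-3 v2=1 v3=-1
Collision at t=2: particles 2 and 3 swap velocities; positions: p0=1 p1=5 p2=11 p3=11; velocities now: v0=0 v1=-3 v2=-1 v3=1
Collision at t=10/3: particles 0 and 1 swap velocities; positions: p0=1 p1=1 p2=29/3 p3=37/3; velocities now: v0=-3 v1=0 v2=-1 v3=1
Collision at t=12: particles 1 and 2 swap velocities; positions: p0=-25 p1=1 p2=1 p3=21; velocities now: v0=-3 v1=-1 v2=0 v3=1

Answer: 1,2 2,3 0,1 1,2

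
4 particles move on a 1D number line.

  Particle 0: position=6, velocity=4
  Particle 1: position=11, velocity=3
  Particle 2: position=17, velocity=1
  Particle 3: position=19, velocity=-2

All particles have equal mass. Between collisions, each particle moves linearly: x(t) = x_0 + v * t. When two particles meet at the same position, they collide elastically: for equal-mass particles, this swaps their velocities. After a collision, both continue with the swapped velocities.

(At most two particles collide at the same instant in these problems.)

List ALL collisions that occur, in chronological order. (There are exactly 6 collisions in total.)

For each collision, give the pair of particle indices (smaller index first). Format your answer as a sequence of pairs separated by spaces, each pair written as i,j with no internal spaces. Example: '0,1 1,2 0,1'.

Answer: 2,3 1,2 0,1 2,3 1,2 2,3

Derivation:
Collision at t=2/3: particles 2 and 3 swap velocities; positions: p0=26/3 p1=13 p2=53/3 p3=53/3; velocities now: v0=4 v1=3 v2=-2 v3=1
Collision at t=8/5: particles 1 and 2 swap velocities; positions: p0=62/5 p1=79/5 p2=79/5 p3=93/5; velocities now: v0=4 v1=-2 v2=3 v3=1
Collision at t=13/6: particles 0 and 1 swap velocities; positions: p0=44/3 p1=44/3 p2=35/2 p3=115/6; velocities now: v0=-2 v1=4 v2=3 v3=1
Collision at t=3: particles 2 and 3 swap velocities; positions: p0=13 p1=18 p2=20 p3=20; velocities now: v0=-2 v1=4 v2=1 v3=3
Collision at t=11/3: particles 1 and 2 swap velocities; positions: p0=35/3 p1=62/3 p2=62/3 p3=22; velocities now: v0=-2 v1=1 v2=4 v3=3
Collision at t=5: particles 2 and 3 swap velocities; positions: p0=9 p1=22 p2=26 p3=26; velocities now: v0=-2 v1=1 v2=3 v3=4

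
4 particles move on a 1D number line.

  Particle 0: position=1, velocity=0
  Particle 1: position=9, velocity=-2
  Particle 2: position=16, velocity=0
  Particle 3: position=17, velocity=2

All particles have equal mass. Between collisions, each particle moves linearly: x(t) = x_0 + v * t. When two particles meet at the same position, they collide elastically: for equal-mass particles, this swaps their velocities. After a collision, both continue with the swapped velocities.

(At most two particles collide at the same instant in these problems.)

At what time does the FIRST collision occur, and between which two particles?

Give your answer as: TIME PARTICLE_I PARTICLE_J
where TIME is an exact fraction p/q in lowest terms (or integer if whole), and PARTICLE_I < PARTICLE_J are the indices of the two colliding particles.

Pair (0,1): pos 1,9 vel 0,-2 -> gap=8, closing at 2/unit, collide at t=4
Pair (1,2): pos 9,16 vel -2,0 -> not approaching (rel speed -2 <= 0)
Pair (2,3): pos 16,17 vel 0,2 -> not approaching (rel speed -2 <= 0)
Earliest collision: t=4 between 0 and 1

Answer: 4 0 1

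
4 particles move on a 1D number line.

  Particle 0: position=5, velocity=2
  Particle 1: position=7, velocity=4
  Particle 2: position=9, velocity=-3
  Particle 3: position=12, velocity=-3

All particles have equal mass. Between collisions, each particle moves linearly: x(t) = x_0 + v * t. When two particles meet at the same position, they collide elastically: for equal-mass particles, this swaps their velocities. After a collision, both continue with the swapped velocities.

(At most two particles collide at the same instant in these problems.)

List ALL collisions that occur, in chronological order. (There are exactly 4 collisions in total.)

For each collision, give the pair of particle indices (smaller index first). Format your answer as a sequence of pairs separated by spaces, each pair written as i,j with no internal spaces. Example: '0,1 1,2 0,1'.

Collision at t=2/7: particles 1 and 2 swap velocities; positions: p0=39/7 p1=57/7 p2=57/7 p3=78/7; velocities now: v0=2 v1=-3 v2=4 v3=-3
Collision at t=5/7: particles 2 and 3 swap velocities; positions: p0=45/7 p1=48/7 p2=69/7 p3=69/7; velocities now: v0=2 v1=-3 v2=-3 v3=4
Collision at t=4/5: particles 0 and 1 swap velocities; positions: p0=33/5 p1=33/5 p2=48/5 p3=51/5; velocities now: v0=-3 v1=2 v2=-3 v3=4
Collision at t=7/5: particles 1 and 2 swap velocities; positions: p0=24/5 p1=39/5 p2=39/5 p3=63/5; velocities now: v0=-3 v1=-3 v2=2 v3=4

Answer: 1,2 2,3 0,1 1,2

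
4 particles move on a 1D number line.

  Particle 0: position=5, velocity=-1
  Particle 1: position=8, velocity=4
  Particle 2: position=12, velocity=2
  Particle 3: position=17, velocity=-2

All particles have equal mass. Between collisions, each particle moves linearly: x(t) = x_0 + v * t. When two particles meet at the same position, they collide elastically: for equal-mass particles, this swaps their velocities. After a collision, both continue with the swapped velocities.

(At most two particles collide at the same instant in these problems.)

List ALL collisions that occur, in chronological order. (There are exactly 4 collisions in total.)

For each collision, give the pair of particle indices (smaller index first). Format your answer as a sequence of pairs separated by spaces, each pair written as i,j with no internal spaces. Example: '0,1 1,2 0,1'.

Collision at t=5/4: particles 2 and 3 swap velocities; positions: p0=15/4 p1=13 p2=29/2 p3=29/2; velocities now: v0=-1 v1=4 v2=-2 v3=2
Collision at t=3/2: particles 1 and 2 swap velocities; positions: p0=7/2 p1=14 p2=14 p3=15; velocities now: v0=-1 v1=-2 v2=4 v3=2
Collision at t=2: particles 2 and 3 swap velocities; positions: p0=3 p1=13 p2=16 p3=16; velocities now: v0=-1 v1=-2 v2=2 v3=4
Collision at t=12: particles 0 and 1 swap velocities; positions: p0=-7 p1=-7 p2=36 p3=56; velocities now: v0=-2 v1=-1 v2=2 v3=4

Answer: 2,3 1,2 2,3 0,1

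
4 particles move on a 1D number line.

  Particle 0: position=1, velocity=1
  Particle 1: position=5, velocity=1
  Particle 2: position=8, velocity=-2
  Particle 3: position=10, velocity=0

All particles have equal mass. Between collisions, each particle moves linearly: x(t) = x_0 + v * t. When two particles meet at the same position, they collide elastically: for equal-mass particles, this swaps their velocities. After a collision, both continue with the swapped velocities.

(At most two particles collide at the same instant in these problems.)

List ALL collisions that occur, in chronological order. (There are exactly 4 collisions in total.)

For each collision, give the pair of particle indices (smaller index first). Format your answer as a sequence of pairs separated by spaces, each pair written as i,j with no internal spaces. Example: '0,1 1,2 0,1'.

Collision at t=1: particles 1 and 2 swap velocities; positions: p0=2 p1=6 p2=6 p3=10; velocities now: v0=1 v1=-2 v2=1 v3=0
Collision at t=7/3: particles 0 and 1 swap velocities; positions: p0=10/3 p1=10/3 p2=22/3 p3=10; velocities now: v0=-2 v1=1 v2=1 v3=0
Collision at t=5: particles 2 and 3 swap velocities; positions: p0=-2 p1=6 p2=10 p3=10; velocities now: v0=-2 v1=1 v2=0 v3=1
Collision at t=9: particles 1 and 2 swap velocities; positions: p0=-10 p1=10 p2=10 p3=14; velocities now: v0=-2 v1=0 v2=1 v3=1

Answer: 1,2 0,1 2,3 1,2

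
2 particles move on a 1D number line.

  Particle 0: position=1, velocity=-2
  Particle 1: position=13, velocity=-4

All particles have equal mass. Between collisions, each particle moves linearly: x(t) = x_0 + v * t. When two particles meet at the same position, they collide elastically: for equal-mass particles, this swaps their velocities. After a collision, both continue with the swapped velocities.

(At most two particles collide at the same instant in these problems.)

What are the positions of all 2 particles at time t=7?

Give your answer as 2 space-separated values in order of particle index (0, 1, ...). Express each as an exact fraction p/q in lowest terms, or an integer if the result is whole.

Answer: -15 -13

Derivation:
Collision at t=6: particles 0 and 1 swap velocities; positions: p0=-11 p1=-11; velocities now: v0=-4 v1=-2
Advance to t=7 (no further collisions before then); velocities: v0=-4 v1=-2; positions = -15 -13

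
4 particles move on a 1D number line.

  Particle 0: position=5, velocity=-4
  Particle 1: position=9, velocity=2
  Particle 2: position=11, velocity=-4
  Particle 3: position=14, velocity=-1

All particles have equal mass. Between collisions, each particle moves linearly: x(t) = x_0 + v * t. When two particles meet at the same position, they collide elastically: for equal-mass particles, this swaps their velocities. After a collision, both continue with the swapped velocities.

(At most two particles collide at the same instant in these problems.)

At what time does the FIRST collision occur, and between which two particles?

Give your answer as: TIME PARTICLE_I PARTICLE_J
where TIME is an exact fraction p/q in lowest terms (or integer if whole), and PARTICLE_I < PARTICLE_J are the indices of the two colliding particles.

Answer: 1/3 1 2

Derivation:
Pair (0,1): pos 5,9 vel -4,2 -> not approaching (rel speed -6 <= 0)
Pair (1,2): pos 9,11 vel 2,-4 -> gap=2, closing at 6/unit, collide at t=1/3
Pair (2,3): pos 11,14 vel -4,-1 -> not approaching (rel speed -3 <= 0)
Earliest collision: t=1/3 between 1 and 2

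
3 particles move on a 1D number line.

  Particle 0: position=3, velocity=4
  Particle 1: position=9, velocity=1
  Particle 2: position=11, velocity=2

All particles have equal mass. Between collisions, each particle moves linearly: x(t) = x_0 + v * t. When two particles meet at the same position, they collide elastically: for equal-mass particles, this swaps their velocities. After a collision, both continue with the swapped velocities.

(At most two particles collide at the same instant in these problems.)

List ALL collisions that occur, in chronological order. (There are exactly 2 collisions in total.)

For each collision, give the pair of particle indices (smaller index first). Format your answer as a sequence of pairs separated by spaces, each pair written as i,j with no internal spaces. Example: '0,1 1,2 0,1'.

Collision at t=2: particles 0 and 1 swap velocities; positions: p0=11 p1=11 p2=15; velocities now: v0=1 v1=4 v2=2
Collision at t=4: particles 1 and 2 swap velocities; positions: p0=13 p1=19 p2=19; velocities now: v0=1 v1=2 v2=4

Answer: 0,1 1,2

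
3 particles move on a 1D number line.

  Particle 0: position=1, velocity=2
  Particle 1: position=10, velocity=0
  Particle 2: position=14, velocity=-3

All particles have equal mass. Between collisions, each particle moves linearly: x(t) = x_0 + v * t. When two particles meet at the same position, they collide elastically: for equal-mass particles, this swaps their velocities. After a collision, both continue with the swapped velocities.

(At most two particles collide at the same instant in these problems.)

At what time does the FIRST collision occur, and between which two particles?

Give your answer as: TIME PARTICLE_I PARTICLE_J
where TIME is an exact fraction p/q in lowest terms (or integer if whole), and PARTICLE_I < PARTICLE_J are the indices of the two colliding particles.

Pair (0,1): pos 1,10 vel 2,0 -> gap=9, closing at 2/unit, collide at t=9/2
Pair (1,2): pos 10,14 vel 0,-3 -> gap=4, closing at 3/unit, collide at t=4/3
Earliest collision: t=4/3 between 1 and 2

Answer: 4/3 1 2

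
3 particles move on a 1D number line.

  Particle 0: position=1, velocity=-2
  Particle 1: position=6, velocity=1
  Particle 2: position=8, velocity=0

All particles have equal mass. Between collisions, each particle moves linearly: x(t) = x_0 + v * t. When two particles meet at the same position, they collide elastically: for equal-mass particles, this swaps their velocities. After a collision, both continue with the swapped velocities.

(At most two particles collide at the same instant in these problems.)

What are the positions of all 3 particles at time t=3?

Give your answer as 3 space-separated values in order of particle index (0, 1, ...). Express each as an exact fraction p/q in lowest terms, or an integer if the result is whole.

Collision at t=2: particles 1 and 2 swap velocities; positions: p0=-3 p1=8 p2=8; velocities now: v0=-2 v1=0 v2=1
Advance to t=3 (no further collisions before then); velocities: v0=-2 v1=0 v2=1; positions = -5 8 9

Answer: -5 8 9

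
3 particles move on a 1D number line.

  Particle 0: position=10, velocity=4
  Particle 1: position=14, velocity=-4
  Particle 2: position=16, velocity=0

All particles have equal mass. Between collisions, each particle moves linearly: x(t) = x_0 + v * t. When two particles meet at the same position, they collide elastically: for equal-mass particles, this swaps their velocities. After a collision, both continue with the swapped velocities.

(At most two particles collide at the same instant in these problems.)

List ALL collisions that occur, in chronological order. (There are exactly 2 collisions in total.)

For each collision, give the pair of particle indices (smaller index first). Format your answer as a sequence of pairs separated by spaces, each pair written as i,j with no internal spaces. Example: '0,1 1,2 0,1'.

Collision at t=1/2: particles 0 and 1 swap velocities; positions: p0=12 p1=12 p2=16; velocities now: v0=-4 v1=4 v2=0
Collision at t=3/2: particles 1 and 2 swap velocities; positions: p0=8 p1=16 p2=16; velocities now: v0=-4 v1=0 v2=4

Answer: 0,1 1,2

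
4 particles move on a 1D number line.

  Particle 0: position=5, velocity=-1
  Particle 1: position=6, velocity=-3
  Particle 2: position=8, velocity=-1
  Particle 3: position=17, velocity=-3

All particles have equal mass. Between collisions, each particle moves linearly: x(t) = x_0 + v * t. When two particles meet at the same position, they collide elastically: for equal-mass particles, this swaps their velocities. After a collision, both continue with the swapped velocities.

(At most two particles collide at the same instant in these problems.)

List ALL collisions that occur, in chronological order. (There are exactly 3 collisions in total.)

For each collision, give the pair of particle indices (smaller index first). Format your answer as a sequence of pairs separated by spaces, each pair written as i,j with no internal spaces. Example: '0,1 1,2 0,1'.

Collision at t=1/2: particles 0 and 1 swap velocities; positions: p0=9/2 p1=9/2 p2=15/2 p3=31/2; velocities now: v0=-3 v1=-1 v2=-1 v3=-3
Collision at t=9/2: particles 2 and 3 swap velocities; positions: p0=-15/2 p1=1/2 p2=7/2 p3=7/2; velocities now: v0=-3 v1=-1 v2=-3 v3=-1
Collision at t=6: particles 1 and 2 swap velocities; positions: p0=-12 p1=-1 p2=-1 p3=2; velocities now: v0=-3 v1=-3 v2=-1 v3=-1

Answer: 0,1 2,3 1,2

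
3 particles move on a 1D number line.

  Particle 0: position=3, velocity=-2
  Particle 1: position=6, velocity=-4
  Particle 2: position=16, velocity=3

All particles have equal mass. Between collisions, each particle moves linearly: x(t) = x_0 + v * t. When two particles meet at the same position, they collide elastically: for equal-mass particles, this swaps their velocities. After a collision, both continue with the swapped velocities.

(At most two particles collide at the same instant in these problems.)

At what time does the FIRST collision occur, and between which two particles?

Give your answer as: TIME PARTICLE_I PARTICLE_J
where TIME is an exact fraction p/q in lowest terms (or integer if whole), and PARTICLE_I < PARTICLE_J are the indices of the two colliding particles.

Pair (0,1): pos 3,6 vel -2,-4 -> gap=3, closing at 2/unit, collide at t=3/2
Pair (1,2): pos 6,16 vel -4,3 -> not approaching (rel speed -7 <= 0)
Earliest collision: t=3/2 between 0 and 1

Answer: 3/2 0 1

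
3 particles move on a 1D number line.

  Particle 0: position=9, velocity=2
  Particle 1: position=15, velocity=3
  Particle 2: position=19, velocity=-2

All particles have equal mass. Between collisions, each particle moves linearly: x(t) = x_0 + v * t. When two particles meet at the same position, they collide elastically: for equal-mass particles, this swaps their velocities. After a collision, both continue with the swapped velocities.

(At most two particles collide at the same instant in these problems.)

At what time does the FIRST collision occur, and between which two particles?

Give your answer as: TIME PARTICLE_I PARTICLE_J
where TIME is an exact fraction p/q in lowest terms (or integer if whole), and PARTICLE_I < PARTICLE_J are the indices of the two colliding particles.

Pair (0,1): pos 9,15 vel 2,3 -> not approaching (rel speed -1 <= 0)
Pair (1,2): pos 15,19 vel 3,-2 -> gap=4, closing at 5/unit, collide at t=4/5
Earliest collision: t=4/5 between 1 and 2

Answer: 4/5 1 2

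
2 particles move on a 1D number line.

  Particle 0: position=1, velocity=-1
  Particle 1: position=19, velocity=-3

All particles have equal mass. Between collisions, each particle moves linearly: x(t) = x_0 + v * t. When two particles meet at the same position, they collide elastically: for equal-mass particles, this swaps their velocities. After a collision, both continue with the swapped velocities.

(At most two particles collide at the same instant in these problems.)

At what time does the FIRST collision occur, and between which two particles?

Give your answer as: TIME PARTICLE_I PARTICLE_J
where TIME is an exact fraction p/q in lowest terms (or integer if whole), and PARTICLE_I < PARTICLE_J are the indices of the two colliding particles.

Pair (0,1): pos 1,19 vel -1,-3 -> gap=18, closing at 2/unit, collide at t=9
Earliest collision: t=9 between 0 and 1

Answer: 9 0 1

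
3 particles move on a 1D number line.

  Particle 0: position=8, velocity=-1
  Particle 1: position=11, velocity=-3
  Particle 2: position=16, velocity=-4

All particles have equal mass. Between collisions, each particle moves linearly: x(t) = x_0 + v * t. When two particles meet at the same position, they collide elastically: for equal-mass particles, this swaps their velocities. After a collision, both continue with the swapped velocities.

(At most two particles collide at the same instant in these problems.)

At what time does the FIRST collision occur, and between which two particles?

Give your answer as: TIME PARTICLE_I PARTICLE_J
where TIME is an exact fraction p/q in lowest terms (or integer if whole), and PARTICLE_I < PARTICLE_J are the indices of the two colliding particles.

Pair (0,1): pos 8,11 vel -1,-3 -> gap=3, closing at 2/unit, collide at t=3/2
Pair (1,2): pos 11,16 vel -3,-4 -> gap=5, closing at 1/unit, collide at t=5
Earliest collision: t=3/2 between 0 and 1

Answer: 3/2 0 1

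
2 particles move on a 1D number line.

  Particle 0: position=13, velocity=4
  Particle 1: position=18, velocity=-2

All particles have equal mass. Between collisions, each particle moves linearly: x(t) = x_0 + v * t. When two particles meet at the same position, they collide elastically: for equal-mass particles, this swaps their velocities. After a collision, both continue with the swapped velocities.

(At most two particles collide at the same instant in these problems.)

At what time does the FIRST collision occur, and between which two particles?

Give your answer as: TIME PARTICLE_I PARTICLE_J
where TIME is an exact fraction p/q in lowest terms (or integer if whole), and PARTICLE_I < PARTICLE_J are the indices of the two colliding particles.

Pair (0,1): pos 13,18 vel 4,-2 -> gap=5, closing at 6/unit, collide at t=5/6
Earliest collision: t=5/6 between 0 and 1

Answer: 5/6 0 1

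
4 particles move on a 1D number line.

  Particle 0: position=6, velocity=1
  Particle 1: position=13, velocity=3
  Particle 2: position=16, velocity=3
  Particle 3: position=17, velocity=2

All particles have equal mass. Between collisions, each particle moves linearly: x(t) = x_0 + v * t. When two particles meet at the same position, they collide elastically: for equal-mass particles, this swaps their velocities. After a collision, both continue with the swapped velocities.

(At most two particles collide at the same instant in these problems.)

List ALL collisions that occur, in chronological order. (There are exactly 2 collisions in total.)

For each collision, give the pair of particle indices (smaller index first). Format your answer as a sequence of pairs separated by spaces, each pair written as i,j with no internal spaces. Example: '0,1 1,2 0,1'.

Collision at t=1: particles 2 and 3 swap velocities; positions: p0=7 p1=16 p2=19 p3=19; velocities now: v0=1 v1=3 v2=2 v3=3
Collision at t=4: particles 1 and 2 swap velocities; positions: p0=10 p1=25 p2=25 p3=28; velocities now: v0=1 v1=2 v2=3 v3=3

Answer: 2,3 1,2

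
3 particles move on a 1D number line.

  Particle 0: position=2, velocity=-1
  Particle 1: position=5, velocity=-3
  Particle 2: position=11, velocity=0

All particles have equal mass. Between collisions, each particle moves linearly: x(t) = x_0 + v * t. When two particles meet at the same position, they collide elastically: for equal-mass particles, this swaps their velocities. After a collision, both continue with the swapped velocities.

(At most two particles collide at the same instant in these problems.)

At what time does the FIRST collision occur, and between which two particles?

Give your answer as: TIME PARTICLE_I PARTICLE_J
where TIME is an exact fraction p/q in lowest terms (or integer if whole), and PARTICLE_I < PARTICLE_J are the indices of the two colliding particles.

Answer: 3/2 0 1

Derivation:
Pair (0,1): pos 2,5 vel -1,-3 -> gap=3, closing at 2/unit, collide at t=3/2
Pair (1,2): pos 5,11 vel -3,0 -> not approaching (rel speed -3 <= 0)
Earliest collision: t=3/2 between 0 and 1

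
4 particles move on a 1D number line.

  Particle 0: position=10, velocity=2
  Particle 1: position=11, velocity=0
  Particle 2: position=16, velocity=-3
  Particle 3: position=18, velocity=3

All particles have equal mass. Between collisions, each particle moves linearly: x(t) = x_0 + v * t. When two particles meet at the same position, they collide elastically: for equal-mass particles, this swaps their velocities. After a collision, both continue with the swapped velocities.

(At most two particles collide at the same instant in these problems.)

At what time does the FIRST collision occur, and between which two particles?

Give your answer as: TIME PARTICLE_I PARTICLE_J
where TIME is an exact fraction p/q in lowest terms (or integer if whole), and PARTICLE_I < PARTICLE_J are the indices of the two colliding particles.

Answer: 1/2 0 1

Derivation:
Pair (0,1): pos 10,11 vel 2,0 -> gap=1, closing at 2/unit, collide at t=1/2
Pair (1,2): pos 11,16 vel 0,-3 -> gap=5, closing at 3/unit, collide at t=5/3
Pair (2,3): pos 16,18 vel -3,3 -> not approaching (rel speed -6 <= 0)
Earliest collision: t=1/2 between 0 and 1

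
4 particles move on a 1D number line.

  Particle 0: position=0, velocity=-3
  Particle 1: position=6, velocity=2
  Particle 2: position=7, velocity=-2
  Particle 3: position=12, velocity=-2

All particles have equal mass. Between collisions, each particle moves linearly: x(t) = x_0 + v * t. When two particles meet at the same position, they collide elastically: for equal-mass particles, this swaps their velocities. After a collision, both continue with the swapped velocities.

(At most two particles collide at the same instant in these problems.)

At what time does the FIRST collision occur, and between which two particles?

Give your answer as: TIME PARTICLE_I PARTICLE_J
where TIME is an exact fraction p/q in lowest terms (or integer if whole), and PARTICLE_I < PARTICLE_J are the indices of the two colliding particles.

Pair (0,1): pos 0,6 vel -3,2 -> not approaching (rel speed -5 <= 0)
Pair (1,2): pos 6,7 vel 2,-2 -> gap=1, closing at 4/unit, collide at t=1/4
Pair (2,3): pos 7,12 vel -2,-2 -> not approaching (rel speed 0 <= 0)
Earliest collision: t=1/4 between 1 and 2

Answer: 1/4 1 2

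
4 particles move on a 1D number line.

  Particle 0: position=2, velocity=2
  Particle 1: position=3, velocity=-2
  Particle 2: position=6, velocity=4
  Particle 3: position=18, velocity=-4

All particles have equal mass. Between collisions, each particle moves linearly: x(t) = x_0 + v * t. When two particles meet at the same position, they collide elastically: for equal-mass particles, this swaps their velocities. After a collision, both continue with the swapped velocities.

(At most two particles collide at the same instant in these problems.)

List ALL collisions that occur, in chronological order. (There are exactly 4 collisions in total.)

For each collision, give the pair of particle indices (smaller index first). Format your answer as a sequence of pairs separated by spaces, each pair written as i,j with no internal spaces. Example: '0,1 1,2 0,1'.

Answer: 0,1 2,3 1,2 0,1

Derivation:
Collision at t=1/4: particles 0 and 1 swap velocities; positions: p0=5/2 p1=5/2 p2=7 p3=17; velocities now: v0=-2 v1=2 v2=4 v3=-4
Collision at t=3/2: particles 2 and 3 swap velocities; positions: p0=0 p1=5 p2=12 p3=12; velocities now: v0=-2 v1=2 v2=-4 v3=4
Collision at t=8/3: particles 1 and 2 swap velocities; positions: p0=-7/3 p1=22/3 p2=22/3 p3=50/3; velocities now: v0=-2 v1=-4 v2=2 v3=4
Collision at t=15/2: particles 0 and 1 swap velocities; positions: p0=-12 p1=-12 p2=17 p3=36; velocities now: v0=-4 v1=-2 v2=2 v3=4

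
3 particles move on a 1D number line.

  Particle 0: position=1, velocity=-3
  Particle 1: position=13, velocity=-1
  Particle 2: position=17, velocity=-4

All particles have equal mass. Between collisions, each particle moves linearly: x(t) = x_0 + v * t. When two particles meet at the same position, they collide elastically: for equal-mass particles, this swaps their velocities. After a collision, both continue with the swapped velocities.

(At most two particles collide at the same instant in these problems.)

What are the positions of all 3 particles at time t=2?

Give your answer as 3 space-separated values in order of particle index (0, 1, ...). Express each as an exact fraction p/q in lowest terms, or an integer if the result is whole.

Collision at t=4/3: particles 1 and 2 swap velocities; positions: p0=-3 p1=35/3 p2=35/3; velocities now: v0=-3 v1=-4 v2=-1
Advance to t=2 (no further collisions before then); velocities: v0=-3 v1=-4 v2=-1; positions = -5 9 11

Answer: -5 9 11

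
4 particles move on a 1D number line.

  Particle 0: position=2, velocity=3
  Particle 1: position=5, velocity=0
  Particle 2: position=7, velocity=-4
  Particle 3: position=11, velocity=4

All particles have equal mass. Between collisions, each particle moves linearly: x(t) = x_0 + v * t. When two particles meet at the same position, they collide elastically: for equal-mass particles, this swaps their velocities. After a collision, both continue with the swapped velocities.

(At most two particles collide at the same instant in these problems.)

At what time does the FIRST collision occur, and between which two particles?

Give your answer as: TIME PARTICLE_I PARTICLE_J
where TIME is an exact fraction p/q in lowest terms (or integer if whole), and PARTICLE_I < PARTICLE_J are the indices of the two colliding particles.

Pair (0,1): pos 2,5 vel 3,0 -> gap=3, closing at 3/unit, collide at t=1
Pair (1,2): pos 5,7 vel 0,-4 -> gap=2, closing at 4/unit, collide at t=1/2
Pair (2,3): pos 7,11 vel -4,4 -> not approaching (rel speed -8 <= 0)
Earliest collision: t=1/2 between 1 and 2

Answer: 1/2 1 2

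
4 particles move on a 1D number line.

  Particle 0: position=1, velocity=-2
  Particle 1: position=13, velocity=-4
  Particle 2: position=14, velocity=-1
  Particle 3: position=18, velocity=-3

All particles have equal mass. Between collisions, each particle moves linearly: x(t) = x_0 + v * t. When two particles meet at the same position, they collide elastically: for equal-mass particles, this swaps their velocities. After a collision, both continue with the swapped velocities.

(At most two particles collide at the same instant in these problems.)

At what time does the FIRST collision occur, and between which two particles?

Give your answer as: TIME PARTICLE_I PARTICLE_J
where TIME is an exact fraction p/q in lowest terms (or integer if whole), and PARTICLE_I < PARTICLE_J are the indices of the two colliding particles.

Pair (0,1): pos 1,13 vel -2,-4 -> gap=12, closing at 2/unit, collide at t=6
Pair (1,2): pos 13,14 vel -4,-1 -> not approaching (rel speed -3 <= 0)
Pair (2,3): pos 14,18 vel -1,-3 -> gap=4, closing at 2/unit, collide at t=2
Earliest collision: t=2 between 2 and 3

Answer: 2 2 3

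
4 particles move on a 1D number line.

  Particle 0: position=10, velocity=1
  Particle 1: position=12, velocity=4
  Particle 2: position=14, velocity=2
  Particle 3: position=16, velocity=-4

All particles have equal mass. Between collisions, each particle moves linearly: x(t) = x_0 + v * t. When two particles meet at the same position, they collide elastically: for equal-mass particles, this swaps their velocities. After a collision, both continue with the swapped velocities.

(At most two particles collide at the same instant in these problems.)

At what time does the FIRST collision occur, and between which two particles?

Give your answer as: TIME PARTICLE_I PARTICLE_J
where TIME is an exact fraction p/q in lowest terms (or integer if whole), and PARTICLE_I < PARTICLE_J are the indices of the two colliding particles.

Answer: 1/3 2 3

Derivation:
Pair (0,1): pos 10,12 vel 1,4 -> not approaching (rel speed -3 <= 0)
Pair (1,2): pos 12,14 vel 4,2 -> gap=2, closing at 2/unit, collide at t=1
Pair (2,3): pos 14,16 vel 2,-4 -> gap=2, closing at 6/unit, collide at t=1/3
Earliest collision: t=1/3 between 2 and 3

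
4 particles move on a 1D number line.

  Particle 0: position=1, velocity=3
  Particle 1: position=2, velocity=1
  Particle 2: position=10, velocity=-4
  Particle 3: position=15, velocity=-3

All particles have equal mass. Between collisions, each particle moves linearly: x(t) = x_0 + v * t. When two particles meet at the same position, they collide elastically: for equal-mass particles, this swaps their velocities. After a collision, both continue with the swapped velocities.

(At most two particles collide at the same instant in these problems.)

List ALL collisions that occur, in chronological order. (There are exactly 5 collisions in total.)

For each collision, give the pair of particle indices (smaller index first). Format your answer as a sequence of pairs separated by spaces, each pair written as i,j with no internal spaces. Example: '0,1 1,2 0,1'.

Collision at t=1/2: particles 0 and 1 swap velocities; positions: p0=5/2 p1=5/2 p2=8 p3=27/2; velocities now: v0=1 v1=3 v2=-4 v3=-3
Collision at t=9/7: particles 1 and 2 swap velocities; positions: p0=23/7 p1=34/7 p2=34/7 p3=78/7; velocities now: v0=1 v1=-4 v2=3 v3=-3
Collision at t=8/5: particles 0 and 1 swap velocities; positions: p0=18/5 p1=18/5 p2=29/5 p3=51/5; velocities now: v0=-4 v1=1 v2=3 v3=-3
Collision at t=7/3: particles 2 and 3 swap velocities; positions: p0=2/3 p1=13/3 p2=8 p3=8; velocities now: v0=-4 v1=1 v2=-3 v3=3
Collision at t=13/4: particles 1 and 2 swap velocities; positions: p0=-3 p1=21/4 p2=21/4 p3=43/4; velocities now: v0=-4 v1=-3 v2=1 v3=3

Answer: 0,1 1,2 0,1 2,3 1,2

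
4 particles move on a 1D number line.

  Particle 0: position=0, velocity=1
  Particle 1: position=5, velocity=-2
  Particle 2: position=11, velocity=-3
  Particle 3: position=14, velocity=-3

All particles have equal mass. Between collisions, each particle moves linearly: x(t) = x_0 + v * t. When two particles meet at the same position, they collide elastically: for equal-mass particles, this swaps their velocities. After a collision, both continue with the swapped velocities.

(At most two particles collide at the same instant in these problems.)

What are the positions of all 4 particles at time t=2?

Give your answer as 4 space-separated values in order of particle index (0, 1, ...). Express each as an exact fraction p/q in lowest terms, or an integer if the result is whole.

Answer: 1 2 5 8

Derivation:
Collision at t=5/3: particles 0 and 1 swap velocities; positions: p0=5/3 p1=5/3 p2=6 p3=9; velocities now: v0=-2 v1=1 v2=-3 v3=-3
Advance to t=2 (no further collisions before then); velocities: v0=-2 v1=1 v2=-3 v3=-3; positions = 1 2 5 8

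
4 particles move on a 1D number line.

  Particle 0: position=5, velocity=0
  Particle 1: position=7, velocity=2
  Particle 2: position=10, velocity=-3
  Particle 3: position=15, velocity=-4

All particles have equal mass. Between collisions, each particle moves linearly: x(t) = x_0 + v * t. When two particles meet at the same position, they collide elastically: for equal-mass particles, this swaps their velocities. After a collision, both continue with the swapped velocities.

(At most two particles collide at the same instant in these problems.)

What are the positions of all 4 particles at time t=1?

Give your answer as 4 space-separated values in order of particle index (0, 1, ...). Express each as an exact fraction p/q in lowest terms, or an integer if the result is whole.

Answer: 5 7 9 11

Derivation:
Collision at t=3/5: particles 1 and 2 swap velocities; positions: p0=5 p1=41/5 p2=41/5 p3=63/5; velocities now: v0=0 v1=-3 v2=2 v3=-4
Advance to t=1 (no further collisions before then); velocities: v0=0 v1=-3 v2=2 v3=-4; positions = 5 7 9 11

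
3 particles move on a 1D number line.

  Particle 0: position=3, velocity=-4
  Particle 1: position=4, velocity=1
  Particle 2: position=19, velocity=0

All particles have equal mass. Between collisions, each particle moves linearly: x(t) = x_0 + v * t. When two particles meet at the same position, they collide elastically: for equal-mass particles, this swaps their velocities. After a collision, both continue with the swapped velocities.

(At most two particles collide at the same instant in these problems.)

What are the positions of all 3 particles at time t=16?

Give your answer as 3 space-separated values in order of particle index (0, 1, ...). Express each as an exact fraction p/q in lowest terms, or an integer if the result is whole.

Collision at t=15: particles 1 and 2 swap velocities; positions: p0=-57 p1=19 p2=19; velocities now: v0=-4 v1=0 v2=1
Advance to t=16 (no further collisions before then); velocities: v0=-4 v1=0 v2=1; positions = -61 19 20

Answer: -61 19 20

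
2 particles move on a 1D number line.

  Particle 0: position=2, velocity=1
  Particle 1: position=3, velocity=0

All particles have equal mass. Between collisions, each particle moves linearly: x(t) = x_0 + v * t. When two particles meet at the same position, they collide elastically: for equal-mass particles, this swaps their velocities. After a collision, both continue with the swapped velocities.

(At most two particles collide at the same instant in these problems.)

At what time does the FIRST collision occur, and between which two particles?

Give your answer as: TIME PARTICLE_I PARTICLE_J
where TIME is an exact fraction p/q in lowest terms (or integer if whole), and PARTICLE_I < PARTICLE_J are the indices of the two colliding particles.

Answer: 1 0 1

Derivation:
Pair (0,1): pos 2,3 vel 1,0 -> gap=1, closing at 1/unit, collide at t=1
Earliest collision: t=1 between 0 and 1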